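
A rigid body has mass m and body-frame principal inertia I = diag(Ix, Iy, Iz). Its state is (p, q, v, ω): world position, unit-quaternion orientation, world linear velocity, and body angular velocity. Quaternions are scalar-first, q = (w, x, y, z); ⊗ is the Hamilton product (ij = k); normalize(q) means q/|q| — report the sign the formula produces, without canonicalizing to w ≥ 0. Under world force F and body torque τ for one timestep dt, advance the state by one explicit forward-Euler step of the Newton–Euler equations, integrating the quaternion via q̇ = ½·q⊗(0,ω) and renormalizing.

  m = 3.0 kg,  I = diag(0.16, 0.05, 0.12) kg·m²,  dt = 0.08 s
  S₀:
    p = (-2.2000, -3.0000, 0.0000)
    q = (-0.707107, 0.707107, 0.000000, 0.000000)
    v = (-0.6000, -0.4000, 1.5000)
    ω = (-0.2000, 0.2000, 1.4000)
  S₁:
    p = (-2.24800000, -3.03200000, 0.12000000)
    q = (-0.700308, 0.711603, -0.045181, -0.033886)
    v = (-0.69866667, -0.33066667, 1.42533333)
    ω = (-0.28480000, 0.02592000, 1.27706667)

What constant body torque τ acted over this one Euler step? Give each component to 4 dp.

rate change Δω = (-0.08480000, -0.17408000, -0.12293333)
precession coupling = (0.0196, -0.0112, 0.0044)
I·α + gyro = (-0.1500, -0.1200, -0.1800)

τ = (-0.1500, -0.1200, -0.1800)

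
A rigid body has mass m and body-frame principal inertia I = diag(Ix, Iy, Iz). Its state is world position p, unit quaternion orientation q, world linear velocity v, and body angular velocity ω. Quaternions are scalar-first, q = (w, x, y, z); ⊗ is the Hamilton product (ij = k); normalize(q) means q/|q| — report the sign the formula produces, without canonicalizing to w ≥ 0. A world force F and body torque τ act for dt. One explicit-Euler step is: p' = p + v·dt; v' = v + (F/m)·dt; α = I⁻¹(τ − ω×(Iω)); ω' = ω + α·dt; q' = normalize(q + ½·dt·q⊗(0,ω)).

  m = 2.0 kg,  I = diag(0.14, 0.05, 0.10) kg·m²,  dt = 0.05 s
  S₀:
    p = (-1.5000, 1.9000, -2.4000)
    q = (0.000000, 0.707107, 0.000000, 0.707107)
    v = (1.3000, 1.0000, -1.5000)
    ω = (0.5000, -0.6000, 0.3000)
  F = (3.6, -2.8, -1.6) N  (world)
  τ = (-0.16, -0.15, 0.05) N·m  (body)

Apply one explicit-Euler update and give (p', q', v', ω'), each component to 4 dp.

new position p' = (-1.4350, 1.9500, -2.4750)
new velocity v' = (1.3900, 0.9300, -1.5400)
ω×(Iω) gyroscopic = (-0.0090, 0.0060, 0.0270)
α = I⁻¹(τ − ω×Iω) = (-1.0786, -3.1200, 0.2300)
new body rate ω' = (0.4461, -0.7560, 0.3115)
2q̇ = q⊗(0,ω) = (-0.5656856, 0.4242642, 0.1414214, -0.4242642)
q' = normalize(q + ½dt·q⊗(0,ω)) = (-0.0141, 0.7176, 0.0035, 0.6963)

p' = (-1.4350, 1.9500, -2.4750)
q' = (-0.0141, 0.7176, 0.0035, 0.6963)
v' = (1.3900, 0.9300, -1.5400)
ω' = (0.4461, -0.7560, 0.3115)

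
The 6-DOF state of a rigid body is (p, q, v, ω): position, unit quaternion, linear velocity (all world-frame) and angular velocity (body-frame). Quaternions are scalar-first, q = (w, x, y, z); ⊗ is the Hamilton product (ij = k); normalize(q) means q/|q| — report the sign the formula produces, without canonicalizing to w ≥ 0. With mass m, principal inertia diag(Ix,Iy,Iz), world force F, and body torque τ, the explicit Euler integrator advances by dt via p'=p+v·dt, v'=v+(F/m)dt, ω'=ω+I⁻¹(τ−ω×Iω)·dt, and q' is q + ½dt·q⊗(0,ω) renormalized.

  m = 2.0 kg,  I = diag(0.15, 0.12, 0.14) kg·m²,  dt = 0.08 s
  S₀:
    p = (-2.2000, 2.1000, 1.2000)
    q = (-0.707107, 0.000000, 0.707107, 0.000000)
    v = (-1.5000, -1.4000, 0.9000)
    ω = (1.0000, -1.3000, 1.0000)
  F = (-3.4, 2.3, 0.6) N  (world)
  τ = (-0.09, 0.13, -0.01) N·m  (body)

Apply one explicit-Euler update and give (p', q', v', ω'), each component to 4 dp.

gyro term ω×Iω = (-0.0260, 0.0100, 0.0390)
(τ − ω×Iω)/I = (-0.4267, 1.0000, -0.3500)
new body rate ω' = (0.9659, -1.2200, 0.9720)
2q̇ = q⊗(0,ω) = (0.9192391, 0.0000000, 0.9192391, -1.4142140)
q + ½dt·q⊗(0,ω), renormalized = (-0.6684, 0.0000, 0.7417, -0.0564)
a = F/m = (-1.7000, 1.1500, 0.3000)
new position p' = (-2.3200, 1.9880, 1.2720)
new velocity v' = (-1.6360, -1.3080, 0.9240)

p' = (-2.3200, 1.9880, 1.2720)
q' = (-0.6684, 0.0000, 0.7417, -0.0564)
v' = (-1.6360, -1.3080, 0.9240)
ω' = (0.9659, -1.2200, 0.9720)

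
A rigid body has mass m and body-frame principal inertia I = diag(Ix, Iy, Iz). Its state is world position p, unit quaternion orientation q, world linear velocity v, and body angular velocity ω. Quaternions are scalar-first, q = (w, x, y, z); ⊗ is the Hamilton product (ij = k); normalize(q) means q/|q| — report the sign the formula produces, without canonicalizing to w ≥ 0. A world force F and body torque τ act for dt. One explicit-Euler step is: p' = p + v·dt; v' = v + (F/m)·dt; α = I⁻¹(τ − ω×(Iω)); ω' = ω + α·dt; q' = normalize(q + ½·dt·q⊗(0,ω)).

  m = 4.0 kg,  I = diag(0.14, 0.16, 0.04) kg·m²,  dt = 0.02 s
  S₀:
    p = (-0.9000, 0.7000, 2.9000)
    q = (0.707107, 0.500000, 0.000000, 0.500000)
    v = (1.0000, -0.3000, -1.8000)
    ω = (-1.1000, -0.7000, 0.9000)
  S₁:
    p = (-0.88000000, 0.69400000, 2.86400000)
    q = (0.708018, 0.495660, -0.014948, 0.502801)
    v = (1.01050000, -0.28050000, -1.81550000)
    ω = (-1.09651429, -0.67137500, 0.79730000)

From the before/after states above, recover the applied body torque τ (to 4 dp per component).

rate change Δω = (0.00348571, 0.02862500, -0.10270000)
τ = I·(Δω/dt) + ω₀×(Iω₀) = (0.1000, 0.1300, -0.1900)

τ = (0.1000, 0.1300, -0.1900)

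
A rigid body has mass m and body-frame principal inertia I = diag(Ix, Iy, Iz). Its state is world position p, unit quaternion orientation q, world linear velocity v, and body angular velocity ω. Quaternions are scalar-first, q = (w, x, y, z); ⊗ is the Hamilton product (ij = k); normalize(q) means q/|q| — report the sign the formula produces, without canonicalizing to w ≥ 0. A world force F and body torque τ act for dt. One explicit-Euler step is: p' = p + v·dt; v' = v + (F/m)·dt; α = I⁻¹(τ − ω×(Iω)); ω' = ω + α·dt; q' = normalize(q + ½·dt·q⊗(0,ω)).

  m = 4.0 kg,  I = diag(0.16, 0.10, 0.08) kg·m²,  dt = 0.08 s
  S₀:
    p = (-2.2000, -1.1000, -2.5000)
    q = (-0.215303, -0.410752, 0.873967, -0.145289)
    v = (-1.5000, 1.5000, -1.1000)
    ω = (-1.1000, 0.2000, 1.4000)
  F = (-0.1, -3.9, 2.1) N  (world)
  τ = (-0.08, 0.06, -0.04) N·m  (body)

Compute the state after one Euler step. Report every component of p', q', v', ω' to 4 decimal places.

angular accel α = (-0.4650, 1.8320, -0.6650)
new body rate ω' = (-1.1372, 0.3466, 1.3468)
Hamilton product q⊗(0,ω) = (-0.4232160, 1.4894449, 0.6918101, 0.5777891)
updated quaternion q' = (-0.2316, -0.3503, 0.8993, -0.1219)
linear accel F/m = (-0.0250, -0.9750, 0.5250)
p + v·dt = (-2.3200, -0.9800, -2.5880)
v' = v + a·dt = (-1.5020, 1.4220, -1.0580)

p' = (-2.3200, -0.9800, -2.5880)
q' = (-0.2316, -0.3503, 0.8993, -0.1219)
v' = (-1.5020, 1.4220, -1.0580)
ω' = (-1.1372, 0.3466, 1.3468)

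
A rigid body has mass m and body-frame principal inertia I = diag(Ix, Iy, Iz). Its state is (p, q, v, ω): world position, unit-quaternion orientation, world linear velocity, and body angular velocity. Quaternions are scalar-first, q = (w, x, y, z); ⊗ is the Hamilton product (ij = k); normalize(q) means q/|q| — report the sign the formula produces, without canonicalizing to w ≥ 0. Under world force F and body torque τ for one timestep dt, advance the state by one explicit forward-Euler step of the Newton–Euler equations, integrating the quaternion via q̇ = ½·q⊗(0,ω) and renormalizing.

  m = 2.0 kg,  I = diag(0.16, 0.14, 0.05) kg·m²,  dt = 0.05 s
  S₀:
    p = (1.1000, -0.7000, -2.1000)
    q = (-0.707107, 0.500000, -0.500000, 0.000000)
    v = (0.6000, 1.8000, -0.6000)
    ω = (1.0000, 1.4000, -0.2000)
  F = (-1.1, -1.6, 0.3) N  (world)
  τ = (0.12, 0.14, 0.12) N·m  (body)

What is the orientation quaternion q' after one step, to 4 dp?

q' = (-0.7014, 0.4844, -0.5218, 0.0335)

q⊗(0,ω) = (0.2000000, -0.6071070, -0.8899498, 1.3414214)
updated quaternion q' = (-0.7014, 0.4844, -0.5218, 0.0335)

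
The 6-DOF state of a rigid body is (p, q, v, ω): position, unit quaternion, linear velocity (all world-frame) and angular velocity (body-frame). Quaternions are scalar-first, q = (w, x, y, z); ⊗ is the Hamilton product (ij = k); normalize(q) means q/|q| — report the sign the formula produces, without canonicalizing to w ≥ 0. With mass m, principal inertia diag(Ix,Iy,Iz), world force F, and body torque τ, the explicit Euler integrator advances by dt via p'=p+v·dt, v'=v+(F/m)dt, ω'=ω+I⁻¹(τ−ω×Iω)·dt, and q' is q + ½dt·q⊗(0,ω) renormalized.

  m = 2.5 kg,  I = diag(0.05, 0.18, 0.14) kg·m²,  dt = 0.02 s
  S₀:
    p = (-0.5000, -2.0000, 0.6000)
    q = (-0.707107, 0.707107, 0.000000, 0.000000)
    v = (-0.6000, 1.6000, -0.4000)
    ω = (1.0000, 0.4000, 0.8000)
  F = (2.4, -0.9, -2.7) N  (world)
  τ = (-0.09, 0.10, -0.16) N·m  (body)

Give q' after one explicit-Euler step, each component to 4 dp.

q' = (-0.7141, 0.7000, -0.0085, -0.0028)

2q̇ = q⊗(0,ω) = (-0.7071070, -0.7071070, -0.8485284, -0.2828428)
q' = normalize(q + ½dt·q⊗(0,ω)) = (-0.7141, 0.7000, -0.0085, -0.0028)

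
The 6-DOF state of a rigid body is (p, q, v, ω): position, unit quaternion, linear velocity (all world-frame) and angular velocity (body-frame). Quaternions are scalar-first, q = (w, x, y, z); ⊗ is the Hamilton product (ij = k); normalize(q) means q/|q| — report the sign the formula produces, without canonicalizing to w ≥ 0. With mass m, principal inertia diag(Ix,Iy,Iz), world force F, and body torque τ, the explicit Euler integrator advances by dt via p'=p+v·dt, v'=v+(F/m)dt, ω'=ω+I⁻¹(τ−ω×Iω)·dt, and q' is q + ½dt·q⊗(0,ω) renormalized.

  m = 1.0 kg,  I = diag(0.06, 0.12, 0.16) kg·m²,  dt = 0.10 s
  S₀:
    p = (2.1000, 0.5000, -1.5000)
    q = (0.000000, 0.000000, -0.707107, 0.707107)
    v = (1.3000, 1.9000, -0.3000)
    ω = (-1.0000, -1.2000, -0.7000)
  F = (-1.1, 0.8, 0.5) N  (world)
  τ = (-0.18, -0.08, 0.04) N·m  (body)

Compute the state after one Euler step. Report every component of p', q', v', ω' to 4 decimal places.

gyro term ω×Iω = (0.0336, -0.0700, 0.0720)
(τ − ω×Iω)/I = (-3.5600, -0.0833, -0.2000)
new body rate ω' = (-1.3560, -1.2083, -0.7200)
2q̇ = q⊗(0,ω) = (-0.3535535, 1.3435033, -0.7071070, -0.7071070)
q + ½dt·q⊗(0,ω), renormalized = (-0.0176, 0.0669, -0.7398, 0.6693)
linear accel F/m = (-1.1000, 0.8000, 0.5000)
p' = p + v·dt = (2.2300, 0.6900, -1.5300)
v' = v + a·dt = (1.1900, 1.9800, -0.2500)

p' = (2.2300, 0.6900, -1.5300)
q' = (-0.0176, 0.0669, -0.7398, 0.6693)
v' = (1.1900, 1.9800, -0.2500)
ω' = (-1.3560, -1.2083, -0.7200)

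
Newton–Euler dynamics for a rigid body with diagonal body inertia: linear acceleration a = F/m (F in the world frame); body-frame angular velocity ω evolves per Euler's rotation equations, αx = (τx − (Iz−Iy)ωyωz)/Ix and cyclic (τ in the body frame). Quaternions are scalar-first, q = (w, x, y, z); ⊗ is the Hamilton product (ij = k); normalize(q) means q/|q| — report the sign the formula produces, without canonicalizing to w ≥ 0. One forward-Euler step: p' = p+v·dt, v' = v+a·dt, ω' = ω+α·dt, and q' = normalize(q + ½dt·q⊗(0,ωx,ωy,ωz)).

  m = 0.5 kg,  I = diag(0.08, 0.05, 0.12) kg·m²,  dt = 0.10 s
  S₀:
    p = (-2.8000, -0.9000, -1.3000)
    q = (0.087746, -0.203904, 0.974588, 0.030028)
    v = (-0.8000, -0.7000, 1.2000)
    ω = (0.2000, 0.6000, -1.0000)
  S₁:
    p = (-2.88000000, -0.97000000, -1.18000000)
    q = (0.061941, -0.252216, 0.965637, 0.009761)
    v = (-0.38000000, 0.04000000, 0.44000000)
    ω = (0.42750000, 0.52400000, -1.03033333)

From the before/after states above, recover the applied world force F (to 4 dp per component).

velocity change Δv = (0.42000000, 0.74000000, -0.76000000)
applied force F = (2.1000, 3.7000, -3.8000)

F = (2.1000, 3.7000, -3.8000)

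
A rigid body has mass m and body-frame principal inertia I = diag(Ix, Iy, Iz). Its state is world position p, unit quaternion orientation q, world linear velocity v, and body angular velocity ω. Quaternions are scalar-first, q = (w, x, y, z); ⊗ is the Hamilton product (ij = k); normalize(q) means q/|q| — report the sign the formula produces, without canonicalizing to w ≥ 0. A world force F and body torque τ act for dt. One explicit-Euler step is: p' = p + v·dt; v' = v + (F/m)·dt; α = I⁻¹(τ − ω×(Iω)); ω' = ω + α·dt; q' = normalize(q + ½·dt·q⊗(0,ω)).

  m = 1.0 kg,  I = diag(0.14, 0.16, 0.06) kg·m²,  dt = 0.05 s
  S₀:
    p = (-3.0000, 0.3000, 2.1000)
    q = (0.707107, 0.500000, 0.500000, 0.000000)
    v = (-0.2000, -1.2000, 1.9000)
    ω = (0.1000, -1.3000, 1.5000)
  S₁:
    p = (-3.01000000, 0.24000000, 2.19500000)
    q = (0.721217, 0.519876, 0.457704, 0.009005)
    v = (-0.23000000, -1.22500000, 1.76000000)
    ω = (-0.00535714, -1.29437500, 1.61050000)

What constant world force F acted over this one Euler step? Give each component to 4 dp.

Δv = v₁−v₀ = (-0.03000000, -0.02500000, -0.14000000)
m·(v₁−v₀)/dt = (-0.6000, -0.5000, -2.8000)

F = (-0.6000, -0.5000, -2.8000)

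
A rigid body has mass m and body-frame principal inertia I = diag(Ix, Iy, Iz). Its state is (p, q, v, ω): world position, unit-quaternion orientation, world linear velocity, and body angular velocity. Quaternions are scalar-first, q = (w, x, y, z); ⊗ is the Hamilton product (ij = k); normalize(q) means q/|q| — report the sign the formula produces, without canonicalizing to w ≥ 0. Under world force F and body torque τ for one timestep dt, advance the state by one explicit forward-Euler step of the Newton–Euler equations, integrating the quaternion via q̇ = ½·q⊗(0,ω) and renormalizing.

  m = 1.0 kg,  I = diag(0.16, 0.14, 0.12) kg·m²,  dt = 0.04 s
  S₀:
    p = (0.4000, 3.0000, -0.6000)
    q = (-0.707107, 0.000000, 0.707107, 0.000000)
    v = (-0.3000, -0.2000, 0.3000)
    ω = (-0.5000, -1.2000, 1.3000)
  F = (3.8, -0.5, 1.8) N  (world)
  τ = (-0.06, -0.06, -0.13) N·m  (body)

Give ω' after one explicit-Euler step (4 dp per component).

ω' = (-0.5228, -1.2097, 1.2607)

angular accel α = (-0.5700, -0.2429, -0.9833)
ω' = ω + α·dt = (-0.5228, -1.2097, 1.2607)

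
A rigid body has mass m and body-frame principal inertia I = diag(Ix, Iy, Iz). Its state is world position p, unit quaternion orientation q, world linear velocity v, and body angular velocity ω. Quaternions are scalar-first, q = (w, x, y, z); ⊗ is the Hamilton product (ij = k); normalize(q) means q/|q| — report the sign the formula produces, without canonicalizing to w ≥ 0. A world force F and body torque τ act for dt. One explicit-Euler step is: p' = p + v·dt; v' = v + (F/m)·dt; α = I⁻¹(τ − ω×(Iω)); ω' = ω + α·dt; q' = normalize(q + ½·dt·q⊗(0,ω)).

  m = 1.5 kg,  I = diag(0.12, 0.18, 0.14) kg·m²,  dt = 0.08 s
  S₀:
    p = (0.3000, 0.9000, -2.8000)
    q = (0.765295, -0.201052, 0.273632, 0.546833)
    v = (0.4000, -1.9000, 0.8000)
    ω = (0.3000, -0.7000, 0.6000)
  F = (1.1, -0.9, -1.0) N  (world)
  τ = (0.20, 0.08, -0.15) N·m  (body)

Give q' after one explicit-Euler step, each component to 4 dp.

q' = (0.7617, -0.1699, 0.2634, 0.5671)

Hamilton product q⊗(0,ω) = (-0.0762418, 0.7765508, -0.2510254, 0.5178238)
updated quaternion q' = (0.7617, -0.1699, 0.2634, 0.5671)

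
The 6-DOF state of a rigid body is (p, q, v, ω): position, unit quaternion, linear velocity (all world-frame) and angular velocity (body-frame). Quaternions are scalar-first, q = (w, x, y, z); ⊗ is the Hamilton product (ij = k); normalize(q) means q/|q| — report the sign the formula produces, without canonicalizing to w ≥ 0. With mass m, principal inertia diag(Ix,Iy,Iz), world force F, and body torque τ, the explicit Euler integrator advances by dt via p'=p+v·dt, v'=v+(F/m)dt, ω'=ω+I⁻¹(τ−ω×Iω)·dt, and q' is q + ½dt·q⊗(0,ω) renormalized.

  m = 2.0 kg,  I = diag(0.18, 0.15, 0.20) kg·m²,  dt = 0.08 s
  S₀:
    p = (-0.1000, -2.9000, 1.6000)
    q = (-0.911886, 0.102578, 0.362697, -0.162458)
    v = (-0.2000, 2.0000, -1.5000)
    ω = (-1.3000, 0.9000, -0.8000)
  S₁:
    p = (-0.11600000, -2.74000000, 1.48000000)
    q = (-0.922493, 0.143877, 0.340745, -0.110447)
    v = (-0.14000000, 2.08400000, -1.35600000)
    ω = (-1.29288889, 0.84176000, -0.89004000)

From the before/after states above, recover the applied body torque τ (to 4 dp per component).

τ = (-0.0200, -0.1300, -0.1900)

rate change Δω = (0.00711111, -0.05824000, -0.09004000)
gyro term ω₀×Iω₀ = (-0.0360, -0.0208, 0.0351)
τ = I·(Δω/dt) + ω₀×(Iω₀) = (-0.0200, -0.1300, -0.1900)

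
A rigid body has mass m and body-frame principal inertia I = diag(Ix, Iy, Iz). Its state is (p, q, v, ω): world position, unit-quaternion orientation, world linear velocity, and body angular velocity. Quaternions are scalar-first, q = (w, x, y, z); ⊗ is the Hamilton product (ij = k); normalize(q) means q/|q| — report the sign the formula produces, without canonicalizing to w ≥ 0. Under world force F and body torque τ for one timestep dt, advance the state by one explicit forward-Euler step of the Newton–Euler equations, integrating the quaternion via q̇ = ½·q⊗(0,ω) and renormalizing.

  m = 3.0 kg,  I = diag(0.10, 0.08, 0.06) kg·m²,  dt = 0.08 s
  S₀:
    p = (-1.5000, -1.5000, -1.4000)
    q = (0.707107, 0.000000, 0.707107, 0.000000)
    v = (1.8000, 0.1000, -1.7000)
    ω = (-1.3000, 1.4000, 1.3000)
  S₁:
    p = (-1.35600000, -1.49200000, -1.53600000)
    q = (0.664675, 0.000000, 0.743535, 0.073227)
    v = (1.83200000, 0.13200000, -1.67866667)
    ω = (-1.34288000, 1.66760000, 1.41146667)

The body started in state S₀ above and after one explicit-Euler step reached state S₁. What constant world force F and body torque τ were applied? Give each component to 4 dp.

F = (1.2000, 1.2000, 0.8000)
τ = (-0.0900, 0.2000, 0.1200)

Δv = v₁−v₀ = (0.03200000, 0.03200000, 0.02133333)
F = m·Δv/dt = (1.2000, 1.2000, 0.8000)
ω₁ − ω₀ = (-0.04288000, 0.26760000, 0.11146667)
precession coupling = (-0.0364, -0.0676, 0.0364)
τ = I·(Δω/dt) + ω₀×(Iω₀) = (-0.0900, 0.2000, 0.1200)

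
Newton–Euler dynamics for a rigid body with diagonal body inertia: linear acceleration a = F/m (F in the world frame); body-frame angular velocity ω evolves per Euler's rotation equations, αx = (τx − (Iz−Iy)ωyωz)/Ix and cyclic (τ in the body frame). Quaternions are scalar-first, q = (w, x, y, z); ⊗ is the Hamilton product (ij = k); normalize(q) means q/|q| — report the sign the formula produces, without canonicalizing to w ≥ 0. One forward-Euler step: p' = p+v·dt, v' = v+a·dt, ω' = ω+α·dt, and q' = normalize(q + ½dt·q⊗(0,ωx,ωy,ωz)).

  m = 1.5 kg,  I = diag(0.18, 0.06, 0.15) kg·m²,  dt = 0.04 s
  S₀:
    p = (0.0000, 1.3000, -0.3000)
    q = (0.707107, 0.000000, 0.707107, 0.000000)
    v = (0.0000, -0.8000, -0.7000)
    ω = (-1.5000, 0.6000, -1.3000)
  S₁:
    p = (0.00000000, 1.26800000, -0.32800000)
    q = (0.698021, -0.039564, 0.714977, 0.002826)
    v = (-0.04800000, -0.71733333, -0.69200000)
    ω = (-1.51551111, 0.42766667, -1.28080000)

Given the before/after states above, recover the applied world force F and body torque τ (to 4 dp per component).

velocity change Δv = (-0.04800000, 0.08266667, 0.00800000)
m·(v₁−v₀)/dt = (-1.8000, 3.1000, 0.3000)
ω₁ − ω₀ = (-0.01551111, -0.17233333, 0.01920000)
gyro term ω₀×Iω₀ = (-0.0702, 0.0585, 0.1080)
applied torque τ = (-0.1400, -0.2000, 0.1800)

F = (-1.8000, 3.1000, 0.3000)
τ = (-0.1400, -0.2000, 0.1800)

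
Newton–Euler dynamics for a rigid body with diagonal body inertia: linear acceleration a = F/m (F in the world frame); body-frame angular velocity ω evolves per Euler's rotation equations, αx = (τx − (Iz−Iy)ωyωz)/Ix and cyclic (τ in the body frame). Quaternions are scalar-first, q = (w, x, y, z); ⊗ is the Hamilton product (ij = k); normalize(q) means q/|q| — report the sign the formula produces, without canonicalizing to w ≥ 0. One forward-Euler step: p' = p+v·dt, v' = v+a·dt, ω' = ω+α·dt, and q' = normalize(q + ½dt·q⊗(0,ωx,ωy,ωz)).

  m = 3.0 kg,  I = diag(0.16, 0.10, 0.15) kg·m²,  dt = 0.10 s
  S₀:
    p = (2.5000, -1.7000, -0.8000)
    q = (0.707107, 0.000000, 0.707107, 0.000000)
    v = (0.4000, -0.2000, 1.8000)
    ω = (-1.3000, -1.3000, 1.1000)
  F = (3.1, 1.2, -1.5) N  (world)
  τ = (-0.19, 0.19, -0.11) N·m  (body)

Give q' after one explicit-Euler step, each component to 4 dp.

q' = (0.7488, -0.0070, 0.6574, 0.0844)

q⊗(0,ω) = (0.9192391, -0.1414214, -0.9192391, 1.6970568)
q + ½dt·q⊗(0,ω), renormalized = (0.7488, -0.0070, 0.6574, 0.0844)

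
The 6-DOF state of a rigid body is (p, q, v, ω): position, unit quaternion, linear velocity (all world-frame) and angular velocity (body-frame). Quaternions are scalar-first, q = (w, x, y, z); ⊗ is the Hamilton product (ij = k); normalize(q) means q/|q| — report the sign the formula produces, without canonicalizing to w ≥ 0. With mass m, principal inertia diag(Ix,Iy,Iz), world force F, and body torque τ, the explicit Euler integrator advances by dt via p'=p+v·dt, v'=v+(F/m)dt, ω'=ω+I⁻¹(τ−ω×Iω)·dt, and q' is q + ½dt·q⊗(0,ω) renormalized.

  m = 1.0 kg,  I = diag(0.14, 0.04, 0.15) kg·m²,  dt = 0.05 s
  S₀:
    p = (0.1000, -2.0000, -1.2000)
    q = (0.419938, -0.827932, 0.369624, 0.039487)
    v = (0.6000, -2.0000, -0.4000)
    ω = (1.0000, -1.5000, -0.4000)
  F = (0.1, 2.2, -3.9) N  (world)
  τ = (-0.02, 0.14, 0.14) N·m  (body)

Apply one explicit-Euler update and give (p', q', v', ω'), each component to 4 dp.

gyro term ω×Iω = (0.0660, 0.0040, 0.1500)
angular accel α = (-0.6143, 3.4000, -0.0667)
ω' = ω + α·dt = (0.9693, -1.3300, -0.4033)
Hamilton product q⊗(0,ω) = (1.3981628, 0.3313189, -0.9215928, 0.7042988)
q + ½dt·q⊗(0,ω), renormalized = (0.4544, -0.8188, 0.3462, 0.0570)
p' = p + v·dt = (0.1300, -2.1000, -1.2200)
v + (F/m)dt = (0.6050, -1.8900, -0.5950)

p' = (0.1300, -2.1000, -1.2200)
q' = (0.4544, -0.8188, 0.3462, 0.0570)
v' = (0.6050, -1.8900, -0.5950)
ω' = (0.9693, -1.3300, -0.4033)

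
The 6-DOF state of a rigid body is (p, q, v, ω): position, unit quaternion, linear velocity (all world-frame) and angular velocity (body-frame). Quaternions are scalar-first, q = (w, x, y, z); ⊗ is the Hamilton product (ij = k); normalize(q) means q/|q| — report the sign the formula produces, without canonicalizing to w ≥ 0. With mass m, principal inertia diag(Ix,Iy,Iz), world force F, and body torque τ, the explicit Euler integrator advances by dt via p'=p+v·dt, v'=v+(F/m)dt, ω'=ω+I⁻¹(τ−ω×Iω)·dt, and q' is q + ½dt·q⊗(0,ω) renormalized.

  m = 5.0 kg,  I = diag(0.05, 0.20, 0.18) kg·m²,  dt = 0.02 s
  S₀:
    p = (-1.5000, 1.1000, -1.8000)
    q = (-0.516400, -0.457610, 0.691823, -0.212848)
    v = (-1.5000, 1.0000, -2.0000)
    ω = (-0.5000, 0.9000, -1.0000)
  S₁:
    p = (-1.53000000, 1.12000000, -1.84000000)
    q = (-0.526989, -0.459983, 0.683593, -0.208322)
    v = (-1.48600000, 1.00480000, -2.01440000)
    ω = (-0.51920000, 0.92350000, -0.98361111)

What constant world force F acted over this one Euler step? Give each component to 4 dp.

v₁ − v₀ = (0.01400000, 0.00480000, -0.01440000)
F = m·Δv/dt = (3.5000, 1.2000, -3.6000)

F = (3.5000, 1.2000, -3.6000)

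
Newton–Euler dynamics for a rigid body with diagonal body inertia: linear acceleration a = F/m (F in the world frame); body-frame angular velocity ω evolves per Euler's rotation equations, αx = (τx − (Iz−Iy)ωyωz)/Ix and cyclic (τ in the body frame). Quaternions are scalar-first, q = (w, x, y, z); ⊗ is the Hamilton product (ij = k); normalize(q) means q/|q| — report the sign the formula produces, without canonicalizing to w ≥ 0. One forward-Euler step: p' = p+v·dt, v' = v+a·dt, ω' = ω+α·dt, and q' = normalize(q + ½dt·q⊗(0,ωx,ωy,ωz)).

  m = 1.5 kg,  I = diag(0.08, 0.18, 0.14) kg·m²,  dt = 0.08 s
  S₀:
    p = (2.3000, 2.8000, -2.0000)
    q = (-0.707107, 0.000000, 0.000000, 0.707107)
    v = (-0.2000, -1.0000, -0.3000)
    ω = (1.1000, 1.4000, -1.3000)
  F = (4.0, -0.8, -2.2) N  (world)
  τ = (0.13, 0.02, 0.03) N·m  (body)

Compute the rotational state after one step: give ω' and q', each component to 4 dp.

ω' = (1.1572, 1.3708, -1.3709)
q' = (-0.6677, -0.0704, -0.0085, 0.7410)

gyro term ω×Iω = (0.0728, 0.0858, 0.1540)
angular accel α = (0.7150, -0.3656, -0.8857)
ω' = ω + α·dt = (1.1572, 1.3708, -1.3709)
2q̇ = q⊗(0,ω) = (0.9192391, -1.7677675, -0.2121321, 0.9192391)
q + ½dt·q⊗(0,ω), renormalized = (-0.6677, -0.0704, -0.0085, 0.7410)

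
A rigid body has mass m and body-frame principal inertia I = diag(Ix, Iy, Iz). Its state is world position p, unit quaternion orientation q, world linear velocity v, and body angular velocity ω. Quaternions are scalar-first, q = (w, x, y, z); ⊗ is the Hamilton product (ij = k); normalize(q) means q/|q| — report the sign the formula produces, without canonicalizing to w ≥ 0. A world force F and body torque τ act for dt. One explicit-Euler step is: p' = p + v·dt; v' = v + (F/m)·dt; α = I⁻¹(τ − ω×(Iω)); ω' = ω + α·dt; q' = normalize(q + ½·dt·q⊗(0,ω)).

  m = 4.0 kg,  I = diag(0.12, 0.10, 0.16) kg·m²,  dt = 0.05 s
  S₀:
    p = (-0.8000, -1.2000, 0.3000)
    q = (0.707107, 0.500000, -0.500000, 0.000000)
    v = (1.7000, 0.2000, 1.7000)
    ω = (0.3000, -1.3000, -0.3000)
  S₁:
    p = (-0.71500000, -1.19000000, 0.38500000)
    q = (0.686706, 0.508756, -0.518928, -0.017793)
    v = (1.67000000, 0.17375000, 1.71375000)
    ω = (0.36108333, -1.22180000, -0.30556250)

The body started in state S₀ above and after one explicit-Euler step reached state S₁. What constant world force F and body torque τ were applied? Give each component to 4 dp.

velocity change Δv = (-0.03000000, -0.02625000, 0.01375000)
F = m·Δv/dt = (-2.4000, -2.1000, 1.1000)
rate change Δω = (0.06108333, 0.07820000, -0.00556250)
I·α + gyro = (0.1700, 0.1600, -0.0100)

F = (-2.4000, -2.1000, 1.1000)
τ = (0.1700, 0.1600, -0.0100)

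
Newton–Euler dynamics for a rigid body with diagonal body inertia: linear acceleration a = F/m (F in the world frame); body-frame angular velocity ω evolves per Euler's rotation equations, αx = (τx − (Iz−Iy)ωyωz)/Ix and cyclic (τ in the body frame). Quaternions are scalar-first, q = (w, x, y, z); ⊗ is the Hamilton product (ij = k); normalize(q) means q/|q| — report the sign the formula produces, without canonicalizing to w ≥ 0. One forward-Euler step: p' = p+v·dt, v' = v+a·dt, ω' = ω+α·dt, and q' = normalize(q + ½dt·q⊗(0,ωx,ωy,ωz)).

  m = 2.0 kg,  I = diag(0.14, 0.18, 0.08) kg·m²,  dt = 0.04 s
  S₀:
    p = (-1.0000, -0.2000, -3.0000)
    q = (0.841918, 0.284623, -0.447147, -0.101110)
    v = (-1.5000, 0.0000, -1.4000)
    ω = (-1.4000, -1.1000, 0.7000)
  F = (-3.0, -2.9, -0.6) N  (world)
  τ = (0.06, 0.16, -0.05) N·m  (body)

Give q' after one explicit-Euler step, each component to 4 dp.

q' = (0.8409, 0.2524, -0.4665, -0.1080)

Hamilton product q⊗(0,ω) = (-0.0226125, -1.6029091, -0.9837919, -0.3497485)
q' = normalize(q + ½dt·q⊗(0,ω)) = (0.8409, 0.2524, -0.4665, -0.1080)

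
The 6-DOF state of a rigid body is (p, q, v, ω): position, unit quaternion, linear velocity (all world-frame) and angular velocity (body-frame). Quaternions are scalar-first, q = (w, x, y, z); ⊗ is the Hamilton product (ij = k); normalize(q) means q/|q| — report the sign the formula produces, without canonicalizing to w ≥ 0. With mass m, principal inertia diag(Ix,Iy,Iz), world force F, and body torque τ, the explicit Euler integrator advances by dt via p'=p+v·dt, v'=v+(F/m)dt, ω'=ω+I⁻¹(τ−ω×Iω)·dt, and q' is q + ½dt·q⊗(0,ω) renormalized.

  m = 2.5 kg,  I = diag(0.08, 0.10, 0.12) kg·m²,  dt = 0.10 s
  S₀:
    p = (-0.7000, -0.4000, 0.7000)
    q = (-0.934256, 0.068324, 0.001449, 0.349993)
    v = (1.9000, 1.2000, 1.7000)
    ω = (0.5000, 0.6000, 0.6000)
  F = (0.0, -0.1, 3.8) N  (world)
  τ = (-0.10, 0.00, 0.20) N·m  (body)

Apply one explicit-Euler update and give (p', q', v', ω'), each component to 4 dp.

precession coupling ω×(Iω) = (0.0072, -0.0120, 0.0060)
angular accel α = (-1.3400, 0.1200, 1.6167)
ω' = ω + α·dt = (0.3660, 0.6120, 0.7617)
Hamilton product q⊗(0,ω) = (-0.2450272, -0.6762544, -0.4265515, -0.5202837)
q' = normalize(q + ½dt·q⊗(0,ω)) = (-0.9454, 0.0345, -0.0199, 0.3236)
a = (0.0000, -0.0400, 1.5200)
new position p' = (-0.5100, -0.2800, 0.8700)
new velocity v' = (1.9000, 1.1960, 1.8520)

p' = (-0.5100, -0.2800, 0.8700)
q' = (-0.9454, 0.0345, -0.0199, 0.3236)
v' = (1.9000, 1.1960, 1.8520)
ω' = (0.3660, 0.6120, 0.7617)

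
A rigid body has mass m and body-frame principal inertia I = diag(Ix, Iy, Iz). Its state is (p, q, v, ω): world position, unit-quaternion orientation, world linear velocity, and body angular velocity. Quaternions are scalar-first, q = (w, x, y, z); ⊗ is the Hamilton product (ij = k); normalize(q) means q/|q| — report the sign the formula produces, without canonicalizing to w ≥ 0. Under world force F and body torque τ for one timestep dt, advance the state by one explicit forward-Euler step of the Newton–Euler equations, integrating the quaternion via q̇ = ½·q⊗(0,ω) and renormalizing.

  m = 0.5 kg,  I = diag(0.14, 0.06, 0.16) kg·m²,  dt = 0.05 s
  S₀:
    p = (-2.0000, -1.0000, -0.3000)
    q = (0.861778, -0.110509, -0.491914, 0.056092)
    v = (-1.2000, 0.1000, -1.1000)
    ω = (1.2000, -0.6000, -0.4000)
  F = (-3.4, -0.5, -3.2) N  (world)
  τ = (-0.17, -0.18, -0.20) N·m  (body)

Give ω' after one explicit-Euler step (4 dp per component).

α = I⁻¹(τ − ω×Iω) = (-1.3857, -3.1600, -1.6100)
ω + α·dt = (1.1307, -0.7580, -0.4805)

ω' = (1.1307, -0.7580, -0.4805)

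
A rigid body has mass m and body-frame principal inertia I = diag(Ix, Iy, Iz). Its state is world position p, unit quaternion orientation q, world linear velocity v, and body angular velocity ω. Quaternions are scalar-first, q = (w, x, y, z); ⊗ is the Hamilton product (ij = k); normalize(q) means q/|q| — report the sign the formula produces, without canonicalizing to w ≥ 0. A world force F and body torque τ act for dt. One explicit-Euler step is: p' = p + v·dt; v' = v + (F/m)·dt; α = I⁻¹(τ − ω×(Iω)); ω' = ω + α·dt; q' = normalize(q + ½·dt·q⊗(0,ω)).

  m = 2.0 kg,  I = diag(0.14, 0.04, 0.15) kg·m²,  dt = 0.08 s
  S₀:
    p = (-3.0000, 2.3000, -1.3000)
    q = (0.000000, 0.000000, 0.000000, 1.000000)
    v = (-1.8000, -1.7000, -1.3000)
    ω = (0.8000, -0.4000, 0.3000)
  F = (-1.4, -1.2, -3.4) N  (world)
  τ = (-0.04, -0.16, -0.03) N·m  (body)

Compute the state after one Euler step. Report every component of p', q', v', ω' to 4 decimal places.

p' = (-3.1440, 2.1640, -1.4040)
q' = (-0.0120, 0.0160, 0.0320, 0.9993)
v' = (-1.8560, -1.7480, -1.4360)
ω' = (0.7847, -0.7152, 0.2669)

(τ − ω×Iω)/I = (-0.1914, -3.9400, -0.4133)
ω + α·dt = (0.7847, -0.7152, 0.2669)
2q̇ = q⊗(0,ω) = (-0.3000000, 0.4000000, 0.8000000, 0.0000000)
q' = normalize(q + ½dt·q⊗(0,ω)) = (-0.0120, 0.0160, 0.0320, 0.9993)
linear accel F/m = (-0.7000, -0.6000, -1.7000)
p + v·dt = (-3.1440, 2.1640, -1.4040)
new velocity v' = (-1.8560, -1.7480, -1.4360)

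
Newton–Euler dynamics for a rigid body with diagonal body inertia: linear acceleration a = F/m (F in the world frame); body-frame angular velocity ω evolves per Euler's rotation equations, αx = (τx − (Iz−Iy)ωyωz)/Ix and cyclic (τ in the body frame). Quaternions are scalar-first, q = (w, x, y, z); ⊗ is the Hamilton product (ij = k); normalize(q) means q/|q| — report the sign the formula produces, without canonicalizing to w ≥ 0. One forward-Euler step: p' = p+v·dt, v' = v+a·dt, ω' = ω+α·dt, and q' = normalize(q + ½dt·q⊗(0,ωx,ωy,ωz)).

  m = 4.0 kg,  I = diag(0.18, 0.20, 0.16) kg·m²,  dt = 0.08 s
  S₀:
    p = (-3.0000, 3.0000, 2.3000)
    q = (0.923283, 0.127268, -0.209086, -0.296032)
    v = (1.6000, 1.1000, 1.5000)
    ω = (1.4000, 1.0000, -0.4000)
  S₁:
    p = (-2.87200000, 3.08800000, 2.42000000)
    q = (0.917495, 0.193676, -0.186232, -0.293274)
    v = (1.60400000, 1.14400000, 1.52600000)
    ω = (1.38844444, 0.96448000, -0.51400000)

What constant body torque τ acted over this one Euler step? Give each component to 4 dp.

rate change Δω = (-0.01155556, -0.03552000, -0.11400000)
ω₀×(Iω₀) = (0.0160, -0.0112, 0.0280)
applied torque τ = (-0.0100, -0.1000, -0.2000)

τ = (-0.0100, -0.1000, -0.2000)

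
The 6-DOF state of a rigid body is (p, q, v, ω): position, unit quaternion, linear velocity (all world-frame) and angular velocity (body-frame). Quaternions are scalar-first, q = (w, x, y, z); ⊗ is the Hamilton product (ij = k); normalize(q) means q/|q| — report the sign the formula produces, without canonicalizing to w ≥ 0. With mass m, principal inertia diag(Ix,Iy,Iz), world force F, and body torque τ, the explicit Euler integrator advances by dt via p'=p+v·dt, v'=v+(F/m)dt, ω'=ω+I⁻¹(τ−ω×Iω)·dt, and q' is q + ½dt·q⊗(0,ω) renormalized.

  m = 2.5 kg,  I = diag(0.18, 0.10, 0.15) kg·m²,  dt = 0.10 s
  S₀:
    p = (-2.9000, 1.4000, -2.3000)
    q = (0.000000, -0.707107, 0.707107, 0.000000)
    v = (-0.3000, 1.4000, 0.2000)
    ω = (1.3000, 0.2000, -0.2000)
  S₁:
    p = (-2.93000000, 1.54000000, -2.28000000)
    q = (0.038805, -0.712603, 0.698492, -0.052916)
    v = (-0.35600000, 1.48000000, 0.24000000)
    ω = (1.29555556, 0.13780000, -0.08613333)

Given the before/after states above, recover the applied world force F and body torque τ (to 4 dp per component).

F = (-1.4000, 2.0000, 1.0000)
τ = (-0.0100, -0.0700, 0.1500)

ω₁ − ω₀ = (-0.00444444, -0.06220000, 0.11386667)
applied torque τ = (-0.0100, -0.0700, 0.1500)
Δv = v₁−v₀ = (-0.05600000, 0.08000000, 0.04000000)
F = m·Δv/dt = (-1.4000, 2.0000, 1.0000)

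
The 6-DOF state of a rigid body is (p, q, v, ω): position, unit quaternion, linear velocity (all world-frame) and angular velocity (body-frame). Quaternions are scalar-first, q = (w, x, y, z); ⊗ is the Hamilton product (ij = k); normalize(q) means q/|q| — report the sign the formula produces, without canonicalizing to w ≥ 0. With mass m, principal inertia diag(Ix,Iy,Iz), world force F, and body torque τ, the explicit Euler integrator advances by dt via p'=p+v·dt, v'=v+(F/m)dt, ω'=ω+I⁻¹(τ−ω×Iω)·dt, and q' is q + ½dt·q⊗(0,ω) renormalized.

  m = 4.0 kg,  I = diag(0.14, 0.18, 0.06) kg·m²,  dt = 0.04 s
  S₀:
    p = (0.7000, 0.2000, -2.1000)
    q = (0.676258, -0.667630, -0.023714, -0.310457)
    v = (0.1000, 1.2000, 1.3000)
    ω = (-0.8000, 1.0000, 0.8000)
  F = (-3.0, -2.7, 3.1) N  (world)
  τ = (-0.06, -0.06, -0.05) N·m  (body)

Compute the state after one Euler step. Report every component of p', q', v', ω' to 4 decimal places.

p' = p + v·dt = (0.7040, 0.2480, -2.0480)
v' = v + a·dt = (0.0700, 1.1730, 1.3310)
α = I⁻¹(τ − ω×Iω) = (0.2571, -0.0489, -0.3000)
new body rate ω' = (-0.7897, 0.9980, 0.7880)
Hamilton product q⊗(0,ω) = (-0.2620244, -0.2495206, 1.4587276, -0.1455948)
q' = normalize(q + ½dt·q⊗(0,ω)) = (0.6707, -0.6723, 0.0055, -0.3132)

p' = (0.7040, 0.2480, -2.0480)
q' = (0.6707, -0.6723, 0.0055, -0.3132)
v' = (0.0700, 1.1730, 1.3310)
ω' = (-0.7897, 0.9980, 0.7880)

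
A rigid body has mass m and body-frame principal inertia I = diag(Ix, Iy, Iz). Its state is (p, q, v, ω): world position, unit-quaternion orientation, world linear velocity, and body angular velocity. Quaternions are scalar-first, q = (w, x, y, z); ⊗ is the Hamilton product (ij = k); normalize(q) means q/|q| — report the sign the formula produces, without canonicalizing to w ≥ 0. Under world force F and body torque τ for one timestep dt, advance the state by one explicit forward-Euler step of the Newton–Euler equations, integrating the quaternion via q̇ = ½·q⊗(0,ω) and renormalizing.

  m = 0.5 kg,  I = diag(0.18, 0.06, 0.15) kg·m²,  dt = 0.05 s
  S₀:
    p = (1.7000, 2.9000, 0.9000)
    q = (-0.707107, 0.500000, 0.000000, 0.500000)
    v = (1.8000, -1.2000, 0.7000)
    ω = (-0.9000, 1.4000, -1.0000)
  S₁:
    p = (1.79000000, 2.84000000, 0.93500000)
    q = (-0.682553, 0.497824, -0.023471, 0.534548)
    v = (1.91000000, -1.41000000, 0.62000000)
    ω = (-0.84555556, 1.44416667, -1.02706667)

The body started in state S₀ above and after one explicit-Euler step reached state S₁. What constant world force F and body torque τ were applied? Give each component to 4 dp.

F = (1.1000, -2.1000, -0.8000)
τ = (0.0700, 0.0800, 0.0700)

rate change Δω = (0.05444444, 0.04416667, -0.02706667)
precession coupling = (-0.1260, 0.0270, 0.1512)
I·α + gyro = (0.0700, 0.0800, 0.0700)
velocity change Δv = (0.11000000, -0.21000000, -0.08000000)
F = m·Δv/dt = (1.1000, -2.1000, -0.8000)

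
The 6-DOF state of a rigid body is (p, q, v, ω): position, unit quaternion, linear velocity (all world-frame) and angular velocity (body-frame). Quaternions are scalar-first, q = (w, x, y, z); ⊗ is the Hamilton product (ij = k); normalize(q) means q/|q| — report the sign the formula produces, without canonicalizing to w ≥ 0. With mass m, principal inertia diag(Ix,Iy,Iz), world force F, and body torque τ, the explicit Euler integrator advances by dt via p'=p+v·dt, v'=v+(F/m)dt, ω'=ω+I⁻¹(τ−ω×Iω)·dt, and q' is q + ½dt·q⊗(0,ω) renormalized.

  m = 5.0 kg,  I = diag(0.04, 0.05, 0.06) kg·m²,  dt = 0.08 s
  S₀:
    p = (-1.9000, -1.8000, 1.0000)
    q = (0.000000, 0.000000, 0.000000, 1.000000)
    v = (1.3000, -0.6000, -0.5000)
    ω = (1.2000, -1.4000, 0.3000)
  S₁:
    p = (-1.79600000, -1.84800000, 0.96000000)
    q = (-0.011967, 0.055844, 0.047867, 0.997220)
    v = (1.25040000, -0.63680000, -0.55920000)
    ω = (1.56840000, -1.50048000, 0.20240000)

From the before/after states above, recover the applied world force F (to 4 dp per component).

Δv = v₁−v₀ = (-0.04960000, -0.03680000, -0.05920000)
applied force F = (-3.1000, -2.3000, -3.7000)

F = (-3.1000, -2.3000, -3.7000)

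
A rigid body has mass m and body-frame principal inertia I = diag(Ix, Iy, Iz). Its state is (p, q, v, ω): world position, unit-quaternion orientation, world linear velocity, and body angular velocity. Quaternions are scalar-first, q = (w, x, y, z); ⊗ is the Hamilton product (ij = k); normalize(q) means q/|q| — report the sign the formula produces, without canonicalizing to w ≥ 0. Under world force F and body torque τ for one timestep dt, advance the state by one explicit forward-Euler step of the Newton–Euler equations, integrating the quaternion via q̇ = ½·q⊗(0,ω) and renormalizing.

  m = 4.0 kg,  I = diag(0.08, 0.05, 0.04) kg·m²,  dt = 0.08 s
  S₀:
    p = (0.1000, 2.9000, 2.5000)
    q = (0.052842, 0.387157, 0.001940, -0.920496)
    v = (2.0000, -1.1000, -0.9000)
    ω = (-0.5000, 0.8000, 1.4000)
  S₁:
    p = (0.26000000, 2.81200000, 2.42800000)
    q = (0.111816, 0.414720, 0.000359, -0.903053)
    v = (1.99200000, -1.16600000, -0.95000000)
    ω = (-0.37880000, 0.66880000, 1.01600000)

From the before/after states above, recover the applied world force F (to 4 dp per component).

velocity change Δv = (-0.00800000, -0.06600000, -0.05000000)
F = m·Δv/dt = (-0.4000, -3.3000, -2.5000)

F = (-0.4000, -3.3000, -2.5000)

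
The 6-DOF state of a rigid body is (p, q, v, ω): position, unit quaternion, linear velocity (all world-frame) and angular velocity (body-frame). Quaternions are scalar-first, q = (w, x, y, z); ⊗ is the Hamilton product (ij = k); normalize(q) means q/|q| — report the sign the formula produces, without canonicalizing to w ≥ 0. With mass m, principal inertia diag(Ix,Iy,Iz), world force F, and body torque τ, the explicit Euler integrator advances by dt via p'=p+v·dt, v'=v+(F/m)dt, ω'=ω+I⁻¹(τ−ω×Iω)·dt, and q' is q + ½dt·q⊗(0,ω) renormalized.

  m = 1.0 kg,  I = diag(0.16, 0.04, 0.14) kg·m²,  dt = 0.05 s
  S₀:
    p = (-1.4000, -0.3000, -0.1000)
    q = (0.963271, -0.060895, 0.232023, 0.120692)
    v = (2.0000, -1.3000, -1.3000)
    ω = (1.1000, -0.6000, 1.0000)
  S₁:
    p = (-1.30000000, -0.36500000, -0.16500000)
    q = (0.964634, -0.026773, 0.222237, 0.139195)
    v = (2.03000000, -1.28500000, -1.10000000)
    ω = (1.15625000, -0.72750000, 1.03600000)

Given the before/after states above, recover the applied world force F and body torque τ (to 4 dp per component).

rate change Δω = (0.05625000, -0.12750000, 0.03600000)
I·α + gyro = (0.1200, -0.0800, 0.1800)
Δv = v₁−v₀ = (0.03000000, 0.01500000, 0.20000000)
m·(v₁−v₀)/dt = (0.6000, 0.3000, 4.0000)

F = (0.6000, 0.3000, 4.0000)
τ = (0.1200, -0.0800, 0.1800)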